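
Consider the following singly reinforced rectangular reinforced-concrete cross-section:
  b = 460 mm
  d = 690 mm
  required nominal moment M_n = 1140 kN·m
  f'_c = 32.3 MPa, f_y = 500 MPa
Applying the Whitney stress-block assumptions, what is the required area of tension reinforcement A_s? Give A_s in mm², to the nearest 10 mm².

A_s ≈ 3700 mm²

With M_n = 0.85 f'_c a b (d − a/2), solve the quadratic for a:
a = d − √(d² − 2M_n/(0.85 f'_c b)) = 690 − √(690² − 2 × 1140×10⁶/(0.85 × 32.3 × 460)) = 146.34 mm.
A_s = 0.85 f'_c a b / f_y = 0.85 × 32.3 × 146.34 × 460 / 500 = 3696.3 mm².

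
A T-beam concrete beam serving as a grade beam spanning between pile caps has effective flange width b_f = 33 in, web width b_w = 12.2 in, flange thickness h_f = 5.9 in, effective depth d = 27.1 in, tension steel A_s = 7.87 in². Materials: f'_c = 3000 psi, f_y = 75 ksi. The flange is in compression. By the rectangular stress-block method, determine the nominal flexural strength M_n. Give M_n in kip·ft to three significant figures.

Tension: T = A_s f_y = 7.87 × 75 = 590.25 kips.
Try a within the flange: a = T/(0.85 f'_c b_f) = 590.25/(0.85 × 3 × 33) = 7.014 in.
a = 7.014 > h_f = 5.9 in: the block extends into the web. Split into flange-overhang and web parts.
C_f = 0.85 f'_c (b_f − b_w) h_f = 0.85 × 3 × (33 − 12.2) × 5.9 = 312.9 kips.
Remaining web compression depth: a_w = (T − C_f)/(0.85 f'_c b_w) = (590.25 − 312.9)/(0.85 × 3 × 12.2) = 8.915 in.
M_n = C_f(d − h_f/2) + (T − C_f)(d − a_w/2) = 312.9 × (27.1 − 2.95) + 277.35 × (27.1 − 4.4575) = 7556.5 + 6279.9 = 13836.4 kip·in.
M_n = 13836.4/12 = 1153.03 kip·ft.

M_n ≈ 1150 kip·ft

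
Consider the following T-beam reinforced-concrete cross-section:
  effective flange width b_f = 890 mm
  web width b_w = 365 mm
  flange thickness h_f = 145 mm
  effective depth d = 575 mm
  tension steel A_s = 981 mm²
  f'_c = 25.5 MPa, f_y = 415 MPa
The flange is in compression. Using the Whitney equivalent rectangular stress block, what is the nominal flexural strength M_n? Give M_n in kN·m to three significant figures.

M_n ≈ 230 kN·m

Tension: T = A_s f_y = 981 × 415 = 407115 N.
Try a within the flange: a = T/(0.85 f'_c b_f) = 407115/(0.85 × 25.5 × 890) = 21.10 mm.
Since a = 21.10 ≤ h_f = 145 mm, the stress block lies entirely in the flange; analyse as a rectangular beam of width b_f.
M_n = T(d − a/2) = 407115 × (575 − 10.55) = 229.80 × 10⁶ N·mm.
M_n = 229.80 kN·m.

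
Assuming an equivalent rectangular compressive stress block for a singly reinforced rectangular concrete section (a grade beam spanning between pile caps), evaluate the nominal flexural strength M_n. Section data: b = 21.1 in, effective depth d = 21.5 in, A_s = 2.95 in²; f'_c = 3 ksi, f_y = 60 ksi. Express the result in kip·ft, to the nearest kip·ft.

M_n ≈ 293 kip·ft

T = A_s f_y = 2.95 × 60 = 177 kips.
a = T/(0.85 f'_c b) = 177/(0.85 × 3 × 21.1) = 3.290 in.
M_n = T(d − a/2) = 177 × (21.5 − 1.645) = 3514.3 kip·in = 3514.3/12 = 292.86 kip·ft.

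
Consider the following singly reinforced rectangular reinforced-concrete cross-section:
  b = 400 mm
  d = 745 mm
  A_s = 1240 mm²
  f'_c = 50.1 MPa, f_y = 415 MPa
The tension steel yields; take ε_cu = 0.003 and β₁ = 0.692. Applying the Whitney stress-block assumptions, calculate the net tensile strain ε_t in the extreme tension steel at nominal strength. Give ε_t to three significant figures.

ε_t ≈ 0.0482

a = A_s f_y/(0.85 f'_c b) = 30.21 mm.
β₁ = 0.692, so c = a/β₁ = 30.21/0.692 = 43.66 mm.
From the linear strain diagram with ε_cu = 0.003: ε_t = 0.003 (d − c)/c = 0.003 × (745 − 43.66)/43.66 = 0.0482.
Since ε_t ≥ 0.005, the section is tension-controlled.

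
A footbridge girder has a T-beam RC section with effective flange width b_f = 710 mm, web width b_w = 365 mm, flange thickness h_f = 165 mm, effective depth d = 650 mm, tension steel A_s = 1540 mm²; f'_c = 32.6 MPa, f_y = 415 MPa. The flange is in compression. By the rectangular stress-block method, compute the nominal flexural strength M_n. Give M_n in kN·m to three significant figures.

M_n ≈ 405 kN·m

Tension: T = A_s f_y = 1540 × 415 = 639100 N.
Try a within the flange: a = T/(0.85 f'_c b_f) = 639100/(0.85 × 32.6 × 710) = 32.48 mm.
Since a = 32.48 ≤ h_f = 165 mm, the stress block lies entirely in the flange; analyse as a rectangular beam of width b_f.
M_n = T(d − a/2) = 639100 × (650 − 16.24) = 405.04 × 10⁶ N·mm.
M_n = 405.04 kN·m.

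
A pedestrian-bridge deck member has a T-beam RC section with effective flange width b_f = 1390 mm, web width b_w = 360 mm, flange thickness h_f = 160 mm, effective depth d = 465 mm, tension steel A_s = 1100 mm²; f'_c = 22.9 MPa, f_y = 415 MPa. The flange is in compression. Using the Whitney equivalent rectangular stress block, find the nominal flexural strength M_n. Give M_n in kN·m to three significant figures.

M_n ≈ 208 kN·m

Tension: T = A_s f_y = 1100 × 415 = 456500 N.
Try a within the flange: a = T/(0.85 f'_c b_f) = 456500/(0.85 × 22.9 × 1390) = 16.87 mm.
Since a = 16.87 ≤ h_f = 160 mm, the stress block lies entirely in the flange; analyse as a rectangular beam of width b_f.
M_n = T(d − a/2) = 456500 × (465 − 8.435) = 208.42 × 10⁶ N·mm.
M_n = 208.42 kN·m.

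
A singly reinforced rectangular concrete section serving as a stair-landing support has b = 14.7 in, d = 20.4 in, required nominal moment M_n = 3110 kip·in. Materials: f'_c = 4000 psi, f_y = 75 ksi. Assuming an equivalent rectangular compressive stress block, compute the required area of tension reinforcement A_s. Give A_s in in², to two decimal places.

A_s ≈ 2.21 in²

From M_n = 0.85 f'_c a b (d − a/2):
a = d − √(d² − 2M_n/(0.85 f'_c b)) = 20.4 − √(20.4² − 2 × 3110/(0.85 × 4 × 14.7)) = 3.320 in.
A_s = 0.85 f'_c a b / f_y = 0.85 × 4 × 3.320 × 14.7 / 75 = 2.212 in².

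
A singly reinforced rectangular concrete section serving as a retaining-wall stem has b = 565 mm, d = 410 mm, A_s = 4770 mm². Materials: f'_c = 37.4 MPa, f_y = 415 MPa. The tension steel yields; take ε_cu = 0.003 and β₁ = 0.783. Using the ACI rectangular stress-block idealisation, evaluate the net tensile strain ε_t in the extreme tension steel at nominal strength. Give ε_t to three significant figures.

a = A_s f_y/(0.85 f'_c b) = 110.21 mm.
β₁ = 0.783, so c = a/β₁ = 110.21/0.783 = 140.75 mm.
From the linear strain diagram with ε_cu = 0.003: ε_t = 0.003 (d − c)/c = 0.003 × (410 − 140.75)/140.75 = 0.00574.
Since ε_t ≥ 0.005, the section is tension-controlled.

ε_t ≈ 0.00574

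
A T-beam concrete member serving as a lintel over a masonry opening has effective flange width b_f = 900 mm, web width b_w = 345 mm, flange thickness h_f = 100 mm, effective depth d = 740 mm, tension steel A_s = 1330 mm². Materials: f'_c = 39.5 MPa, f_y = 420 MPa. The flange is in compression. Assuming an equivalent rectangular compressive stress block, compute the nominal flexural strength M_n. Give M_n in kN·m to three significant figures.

M_n ≈ 408 kN·m

Tension: T = A_s f_y = 1330 × 420 = 558600 N.
Try a within the flange: a = T/(0.85 f'_c b_f) = 558600/(0.85 × 39.5 × 900) = 18.49 mm.
Since a = 18.49 ≤ h_f = 100 mm, the stress block lies entirely in the flange; analyse as a rectangular beam of width b_f.
M_n = T(d − a/2) = 558600 × (740 − 9.245) = 408.20 × 10⁶ N·mm.
M_n = 408.20 kN·m.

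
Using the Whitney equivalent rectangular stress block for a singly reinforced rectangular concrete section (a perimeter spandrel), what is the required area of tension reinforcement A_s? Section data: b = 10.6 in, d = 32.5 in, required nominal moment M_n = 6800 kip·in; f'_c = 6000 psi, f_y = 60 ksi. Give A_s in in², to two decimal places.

From M_n = 0.85 f'_c a b (d − a/2):
a = d − √(d² − 2M_n/(0.85 f'_c b)) = 32.5 − √(32.5² − 2 × 6800/(0.85 × 6 × 10.6)) = 4.133 in.
A_s = 0.85 f'_c a b / f_y = 0.85 × 6 × 4.133 × 10.6 / 60 = 3.724 in².

A_s ≈ 3.72 in²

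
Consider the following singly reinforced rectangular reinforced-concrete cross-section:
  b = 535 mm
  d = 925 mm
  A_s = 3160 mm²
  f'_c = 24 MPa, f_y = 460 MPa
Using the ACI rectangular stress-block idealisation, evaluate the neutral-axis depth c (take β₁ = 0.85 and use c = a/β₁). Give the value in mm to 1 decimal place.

T = A_s f_y = 3160 × 460 = 1453600 N = 1453.6 kN.
Setting C = 0.85 f'_c a b equal to T: a = 1453600/(0.85 × 24 × 535) = 133.187 mm.
With β₁ = 0.85, c = a/β₁ = 133.187/0.85 = 156.7 mm.

c ≈ 156.7 mm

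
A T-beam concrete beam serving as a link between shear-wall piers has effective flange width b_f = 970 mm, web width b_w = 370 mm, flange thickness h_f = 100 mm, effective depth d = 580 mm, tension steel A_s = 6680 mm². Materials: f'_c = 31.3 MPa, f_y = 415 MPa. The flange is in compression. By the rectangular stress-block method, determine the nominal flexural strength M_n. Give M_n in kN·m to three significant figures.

M_n ≈ 1460 kN·m

Tension: T = A_s f_y = 6680 × 415 = 2772200 N.
Try a within the flange: a = T/(0.85 f'_c b_f) = 2772200/(0.85 × 31.3 × 970) = 107.42 mm.
a = 107.42 > h_f = 100 mm: the block extends into the web. Split into flange-overhang and web parts.
C_f = 0.85 f'_c (b_f − b_w) h_f = 0.85 × 31.3 × (970 − 370) × 100 = 1596300 N.
Remaining web compression depth: a_w = (T − C_f)/(0.85 f'_c b_w) = (2772200 − 1596300)/(0.85 × 31.3 × 370) = 119.46 mm.
M_n = C_f(d − h_f/2) + (T − C_f)(d − a_w/2) = 1596300 × (580 − 50) + 1175900 × (580 − 59.73) = 846.04 + 611.79 = 1457.83 × 10⁶ N·mm.
M_n = 1457.83 kN·m.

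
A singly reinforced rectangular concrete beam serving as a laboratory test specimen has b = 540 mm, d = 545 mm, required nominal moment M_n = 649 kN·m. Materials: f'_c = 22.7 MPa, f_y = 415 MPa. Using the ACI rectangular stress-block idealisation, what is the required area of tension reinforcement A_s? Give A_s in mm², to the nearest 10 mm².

A_s ≈ 3260 mm²

With M_n = 0.85 f'_c a b (d − a/2), solve the quadratic for a:
a = d − √(d² − 2M_n/(0.85 f'_c b)) = 545 − √(545² − 2 × 649×10⁶/(0.85 × 22.7 × 540)) = 129.73 mm.
A_s = 0.85 f'_c a b / f_y = 0.85 × 22.7 × 129.73 × 540 / 415 = 3257.1 mm².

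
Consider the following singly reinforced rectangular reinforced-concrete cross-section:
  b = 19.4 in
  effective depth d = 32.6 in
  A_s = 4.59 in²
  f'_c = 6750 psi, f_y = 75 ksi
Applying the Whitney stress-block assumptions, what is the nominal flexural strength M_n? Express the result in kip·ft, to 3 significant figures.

T = A_s f_y = 4.59 × 75 = 344.25 kips.
a = T/(0.85 f'_c b) = 344.25/(0.85 × 6.75 × 19.4) = 3.093 in.
M_n = T(d − a/2) = 344.25 × (32.6 − 1.5465) = 10690.2 kip·in = 10690.2/12 = 890.85 kip·ft.

M_n ≈ 891 kip·ft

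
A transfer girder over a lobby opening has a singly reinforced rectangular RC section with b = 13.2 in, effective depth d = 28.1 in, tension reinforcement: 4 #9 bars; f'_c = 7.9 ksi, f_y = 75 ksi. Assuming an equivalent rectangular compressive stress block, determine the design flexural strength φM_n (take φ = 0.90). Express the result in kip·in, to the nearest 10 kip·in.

A_s = 4 × 1 = 4 in².
T = A_s f_y = 4 × 75 = 300 kips.
a = T/(0.85 f'_c b) = 300/(0.85 × 7.9 × 13.2) = 3.385 in.
M_n = T(d − a/2) = 300 × (28.1 − 1.6925) = 7922.3 kip·in.
φM_n = 0.90 × 7922.3 = 7130.1 kip·in.

φM_n ≈ 7130 kip·in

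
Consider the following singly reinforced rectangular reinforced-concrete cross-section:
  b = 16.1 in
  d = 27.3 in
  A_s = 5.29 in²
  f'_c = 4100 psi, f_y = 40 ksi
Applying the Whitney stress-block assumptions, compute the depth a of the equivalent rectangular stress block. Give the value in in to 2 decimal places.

a ≈ 3.77 in

T = A_s f_y = 5.29 × 40 = 211.6 kips.
a = T/(0.85 f'_c b) = 211.6/(0.85 × 4.1 × 16.1) = 3.77 in.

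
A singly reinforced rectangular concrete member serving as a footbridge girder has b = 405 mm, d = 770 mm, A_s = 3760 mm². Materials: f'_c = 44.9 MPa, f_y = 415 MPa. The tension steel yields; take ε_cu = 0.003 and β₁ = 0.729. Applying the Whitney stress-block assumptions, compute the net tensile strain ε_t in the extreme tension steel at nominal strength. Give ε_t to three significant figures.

a = A_s f_y/(0.85 f'_c b) = 100.95 mm.
β₁ = 0.729, so c = a/β₁ = 100.95/0.729 = 138.48 mm.
From the linear strain diagram with ε_cu = 0.003: ε_t = 0.003 (d − c)/c = 0.003 × (770 − 138.48)/138.48 = 0.0137.
Since ε_t ≥ 0.005, the section is tension-controlled.

ε_t ≈ 0.0137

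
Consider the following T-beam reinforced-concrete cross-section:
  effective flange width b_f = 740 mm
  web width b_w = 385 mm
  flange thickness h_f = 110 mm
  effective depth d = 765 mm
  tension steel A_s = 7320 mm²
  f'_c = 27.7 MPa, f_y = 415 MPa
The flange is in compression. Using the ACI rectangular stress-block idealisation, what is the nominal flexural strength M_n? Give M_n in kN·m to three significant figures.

Tension: T = A_s f_y = 7320 × 415 = 3037800 N.
Try a within the flange: a = T/(0.85 f'_c b_f) = 3037800/(0.85 × 27.7 × 740) = 174.35 mm.
a = 174.35 > h_f = 110 mm: the block extends into the web. Split into flange-overhang and web parts.
C_f = 0.85 f'_c (b_f − b_w) h_f = 0.85 × 27.7 × (740 − 385) × 110 = 919432 N.
Remaining web compression depth: a_w = (T − C_f)/(0.85 f'_c b_w) = (3037800 − 919432)/(0.85 × 27.7 × 385) = 233.69 mm.
M_n = C_f(d − h_f/2) + (T − C_f)(d − a_w/2) = 919432 × (765 − 55) + 2118368 × (765 − 116.845) = 652.80 + 1373.03 = 2025.83 × 10⁶ N·mm.
M_n = 2025.83 kN·m.

M_n ≈ 2030 kN·m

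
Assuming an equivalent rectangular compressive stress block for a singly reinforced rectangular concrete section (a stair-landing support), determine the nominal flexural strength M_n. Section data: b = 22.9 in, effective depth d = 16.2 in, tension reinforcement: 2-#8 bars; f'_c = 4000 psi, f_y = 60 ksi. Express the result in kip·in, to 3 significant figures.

A_s = 2 × 0.79 = 1.58 in².
T = A_s f_y = 1.58 × 60 = 94.8 kips.
a = T/(0.85 f'_c b) = 94.8/(0.85 × 4 × 22.9) = 1.218 in.
M_n = T(d − a/2) = 94.8 × (16.2 − 0.609) = 1478.0 kip·in.

M_n ≈ 1480 kip·in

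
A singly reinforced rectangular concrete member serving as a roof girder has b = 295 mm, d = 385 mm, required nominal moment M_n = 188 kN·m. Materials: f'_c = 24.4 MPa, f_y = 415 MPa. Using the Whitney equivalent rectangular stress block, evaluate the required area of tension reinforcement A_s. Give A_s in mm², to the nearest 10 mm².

A_s ≈ 1330 mm²

With M_n = 0.85 f'_c a b (d − a/2), solve the quadratic for a:
a = d − √(d² − 2M_n/(0.85 f'_c b)) = 385 − √(385² − 2 × 188×10⁶/(0.85 × 24.4 × 295)) = 90.43 mm.
A_s = 0.85 f'_c a b / f_y = 0.85 × 24.4 × 90.43 × 295 / 415 = 1333.2 mm².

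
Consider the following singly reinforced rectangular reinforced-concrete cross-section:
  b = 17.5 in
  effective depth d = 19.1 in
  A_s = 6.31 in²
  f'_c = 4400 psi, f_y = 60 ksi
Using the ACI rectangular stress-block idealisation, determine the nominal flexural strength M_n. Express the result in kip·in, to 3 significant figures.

M_n ≈ 6140 kip·in

T = A_s f_y = 6.31 × 60 = 378.6 kips.
a = T/(0.85 f'_c b) = 378.6/(0.85 × 4.4 × 17.5) = 5.785 in.
M_n = T(d − a/2) = 378.6 × (19.1 − 2.8925) = 6136.2 kip·in.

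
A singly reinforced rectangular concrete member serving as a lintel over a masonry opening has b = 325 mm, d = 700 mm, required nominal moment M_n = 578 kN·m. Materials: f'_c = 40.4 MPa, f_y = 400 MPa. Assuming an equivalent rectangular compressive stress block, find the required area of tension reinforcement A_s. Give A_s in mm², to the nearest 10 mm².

A_s ≈ 2190 mm²

With M_n = 0.85 f'_c a b (d − a/2), solve the quadratic for a:
a = d − √(d² − 2M_n/(0.85 f'_c b)) = 700 − √(700² − 2 × 578×10⁶/(0.85 × 40.4 × 325)) = 78.37 mm.
A_s = 0.85 f'_c a b / f_y = 0.85 × 40.4 × 78.37 × 325 / 400 = 2186.6 mm².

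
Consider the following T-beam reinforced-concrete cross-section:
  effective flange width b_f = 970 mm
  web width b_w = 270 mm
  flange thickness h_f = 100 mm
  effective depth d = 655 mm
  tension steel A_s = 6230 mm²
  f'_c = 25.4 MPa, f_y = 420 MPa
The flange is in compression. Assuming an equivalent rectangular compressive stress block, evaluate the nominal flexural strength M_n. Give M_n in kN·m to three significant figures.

M_n ≈ 1530 kN·m

Tension: T = A_s f_y = 6230 × 420 = 2616600 N.
Try a within the flange: a = T/(0.85 f'_c b_f) = 2616600/(0.85 × 25.4 × 970) = 124.94 mm.
a = 124.94 > h_f = 100 mm: the block extends into the web. Split into flange-overhang and web parts.
C_f = 0.85 f'_c (b_f − b_w) h_f = 0.85 × 25.4 × (970 − 270) × 100 = 1511300 N.
Remaining web compression depth: a_w = (T − C_f)/(0.85 f'_c b_w) = (2616600 − 1511300)/(0.85 × 25.4 × 270) = 189.61 mm.
M_n = C_f(d − h_f/2) + (T − C_f)(d − a_w/2) = 1511300 × (655 − 50) + 1105300 × (655 − 94.805) = 914.34 + 619.18 = 1533.52 × 10⁶ N·mm.
M_n = 1533.52 kN·m.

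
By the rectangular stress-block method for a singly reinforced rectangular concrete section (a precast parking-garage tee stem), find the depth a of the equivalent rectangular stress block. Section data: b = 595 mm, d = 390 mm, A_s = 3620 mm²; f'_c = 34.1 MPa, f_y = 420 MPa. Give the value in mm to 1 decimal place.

a ≈ 88.2 mm

T = A_s f_y = 3620 × 420 = 1520400 N = 1520.4 kN.
Setting C = 0.85 f'_c a b equal to T: a = 1520400/(0.85 × 34.1 × 595) = 88.2 mm.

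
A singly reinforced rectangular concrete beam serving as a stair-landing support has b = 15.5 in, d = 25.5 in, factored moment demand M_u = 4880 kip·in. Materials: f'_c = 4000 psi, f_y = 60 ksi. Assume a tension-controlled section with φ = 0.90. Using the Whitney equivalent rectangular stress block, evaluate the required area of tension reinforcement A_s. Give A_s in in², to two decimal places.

M_n = M_u/φ = 4880/0.90 = 5422.22 kip·in.
From M_n = 0.85 f'_c a b (d − a/2):
a = d − √(d² − 2M_n/(0.85 f'_c b)) = 25.5 − √(25.5² − 2 × 5422.22/(0.85 × 4 × 15.5)) = 4.417 in.
A_s = 0.85 f'_c a b / f_y = 0.85 × 4 × 4.417 × 15.5 / 60 = 3.880 in².

A_s ≈ 3.88 in²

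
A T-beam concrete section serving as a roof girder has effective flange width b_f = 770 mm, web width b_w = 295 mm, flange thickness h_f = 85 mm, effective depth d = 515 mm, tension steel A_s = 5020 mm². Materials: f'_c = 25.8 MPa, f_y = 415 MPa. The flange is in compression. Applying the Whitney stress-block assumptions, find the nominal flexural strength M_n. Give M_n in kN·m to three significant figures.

M_n ≈ 924 kN·m

Tension: T = A_s f_y = 5020 × 415 = 2083300 N.
Try a within the flange: a = T/(0.85 f'_c b_f) = 2083300/(0.85 × 25.8 × 770) = 123.37 mm.
a = 123.37 > h_f = 85 mm: the block extends into the web. Split into flange-overhang and web parts.
C_f = 0.85 f'_c (b_f − b_w) h_f = 0.85 × 25.8 × (770 − 295) × 85 = 885424 N.
Remaining web compression depth: a_w = (T − C_f)/(0.85 f'_c b_w) = (2083300 − 885424)/(0.85 × 25.8 × 295) = 185.16 mm.
M_n = C_f(d − h_f/2) + (T − C_f)(d − a_w/2) = 885424 × (515 − 42.5) + 1197876 × (515 − 92.58) = 418.36 + 506.01 = 924.37 × 10⁶ N·mm.
M_n = 924.37 kN·m.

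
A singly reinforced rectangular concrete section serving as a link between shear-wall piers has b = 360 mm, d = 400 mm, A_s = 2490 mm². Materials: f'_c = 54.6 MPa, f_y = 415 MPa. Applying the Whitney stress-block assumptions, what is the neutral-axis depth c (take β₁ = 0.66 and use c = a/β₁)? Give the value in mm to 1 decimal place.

T = A_s f_y = 2490 × 415 = 1033350 N = 1033.35 kN.
Setting C = 0.85 f'_c a b equal to T: a = 1033350/(0.85 × 54.6 × 360) = 61.849 mm.
With β₁ = 0.66, c = a/β₁ = 61.849/0.66 = 93.7 mm.

c ≈ 93.7 mm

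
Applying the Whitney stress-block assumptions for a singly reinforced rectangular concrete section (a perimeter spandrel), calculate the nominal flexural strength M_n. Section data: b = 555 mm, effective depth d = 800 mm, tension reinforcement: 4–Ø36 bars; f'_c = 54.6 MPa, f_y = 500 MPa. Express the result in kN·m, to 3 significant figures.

M_n ≈ 1550 kN·m

A_s = 4 × 1018 = 4072 mm².
T = A_s f_y = 4072 × 500 = 2036000 N = 2036 kN.
From C = T: a = T/(0.85 f'_c b) = 2036000/(0.85 × 54.6 × 555) = 79.04 mm.
M_n = T(d − a/2) = 2036 kN × (800 − 39.52) mm = 1548.34 kN·m.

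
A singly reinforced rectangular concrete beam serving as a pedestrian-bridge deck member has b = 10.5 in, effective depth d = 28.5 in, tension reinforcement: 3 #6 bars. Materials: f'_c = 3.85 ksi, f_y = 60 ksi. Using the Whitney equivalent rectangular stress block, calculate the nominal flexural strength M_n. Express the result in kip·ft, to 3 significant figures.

A_s = 3 × 0.44 = 1.32 in².
T = A_s f_y = 1.32 × 60 = 79.2 kips.
a = T/(0.85 f'_c b) = 79.2/(0.85 × 3.85 × 10.5) = 2.305 in.
M_n = T(d − a/2) = 79.2 × (28.5 − 1.1525) = 2165.9 kip·in = 2165.9/12 = 180.49 kip·ft.

M_n ≈ 180 kip·ft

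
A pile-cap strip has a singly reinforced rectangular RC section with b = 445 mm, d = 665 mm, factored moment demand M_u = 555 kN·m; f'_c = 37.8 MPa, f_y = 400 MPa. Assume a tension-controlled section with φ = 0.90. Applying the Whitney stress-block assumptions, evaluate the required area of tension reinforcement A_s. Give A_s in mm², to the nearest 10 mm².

M_n = M_u/φ = 555/0.90 = 616.667 kN·m.
With M_n = 0.85 f'_c a b (d − a/2), solve the quadratic for a:
a = d − √(d² − 2M_n/(0.85 f'_c b)) = 665 − √(665² − 2 × 616.667×10⁶/(0.85 × 37.8 × 445)) = 68.37 mm.
A_s = 0.85 f'_c a b / f_y = 0.85 × 37.8 × 68.37 × 445 / 400 = 2443.9 mm².

A_s ≈ 2440 mm²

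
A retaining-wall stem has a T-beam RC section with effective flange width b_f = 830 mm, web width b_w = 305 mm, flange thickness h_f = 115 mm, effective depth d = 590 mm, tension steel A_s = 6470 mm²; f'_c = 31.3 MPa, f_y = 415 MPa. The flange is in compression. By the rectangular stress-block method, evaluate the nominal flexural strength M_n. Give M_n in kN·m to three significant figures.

M_n ≈ 1420 kN·m

Tension: T = A_s f_y = 6470 × 415 = 2685050 N.
Try a within the flange: a = T/(0.85 f'_c b_f) = 2685050/(0.85 × 31.3 × 830) = 121.59 mm.
a = 121.59 > h_f = 115 mm: the block extends into the web. Split into flange-overhang and web parts.
C_f = 0.85 f'_c (b_f − b_w) h_f = 0.85 × 31.3 × (830 − 305) × 115 = 1606277 N.
Remaining web compression depth: a_w = (T − C_f)/(0.85 f'_c b_w) = (2685050 − 1606277)/(0.85 × 31.3 × 305) = 132.94 mm.
M_n = C_f(d − h_f/2) + (T − C_f)(d − a_w/2) = 1606277 × (590 − 57.5) + 1078773 × (590 − 66.47) = 855.34 + 564.77 = 1420.11 × 10⁶ N·mm.
M_n = 1420.11 kN·m.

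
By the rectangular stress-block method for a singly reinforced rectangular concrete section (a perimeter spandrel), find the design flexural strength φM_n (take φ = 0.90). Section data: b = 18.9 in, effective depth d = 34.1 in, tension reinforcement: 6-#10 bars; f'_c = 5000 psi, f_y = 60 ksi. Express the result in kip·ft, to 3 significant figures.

φM_n ≈ 1070 kip·ft

A_s = 6 × 1.27 = 7.62 in².
T = A_s f_y = 7.62 × 60 = 457.2 kips.
a = T/(0.85 f'_c b) = 457.2/(0.85 × 5 × 18.9) = 5.692 in.
M_n = T(d − a/2) = 457.2 × (34.1 − 2.846) = 14289.3 kip·in = 14289.3/12 = 1190.78 kip·ft.
φM_n = 0.90 × 1190.78 = 1071.70 kip·ft.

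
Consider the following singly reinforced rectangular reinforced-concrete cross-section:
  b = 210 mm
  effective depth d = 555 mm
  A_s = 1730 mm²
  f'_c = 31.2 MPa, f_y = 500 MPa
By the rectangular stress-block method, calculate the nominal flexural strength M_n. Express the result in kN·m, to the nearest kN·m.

T = A_s f_y = 1730 × 500 = 865000 N = 865 kN.
From C = T: a = T/(0.85 f'_c b) = 865000/(0.85 × 31.2 × 210) = 155.32 mm.
M_n = T(d − a/2) = 865 kN × (555 − 77.66) mm = 412.90 kN·m.

M_n ≈ 413 kN·m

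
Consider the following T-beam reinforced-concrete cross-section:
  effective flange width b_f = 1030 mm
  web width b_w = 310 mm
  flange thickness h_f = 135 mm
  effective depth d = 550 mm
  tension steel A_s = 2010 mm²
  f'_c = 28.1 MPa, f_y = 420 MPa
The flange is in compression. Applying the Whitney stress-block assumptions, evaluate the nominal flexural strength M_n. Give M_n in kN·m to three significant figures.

Tension: T = A_s f_y = 2010 × 420 = 844200 N.
Try a within the flange: a = T/(0.85 f'_c b_f) = 844200/(0.85 × 28.1 × 1030) = 34.31 mm.
Since a = 34.31 ≤ h_f = 135 mm, the stress block lies entirely in the flange; analyse as a rectangular beam of width b_f.
M_n = T(d − a/2) = 844200 × (550 − 17.155) = 449.83 × 10⁶ N·mm.
M_n = 449.83 kN·m.

M_n ≈ 450 kN·m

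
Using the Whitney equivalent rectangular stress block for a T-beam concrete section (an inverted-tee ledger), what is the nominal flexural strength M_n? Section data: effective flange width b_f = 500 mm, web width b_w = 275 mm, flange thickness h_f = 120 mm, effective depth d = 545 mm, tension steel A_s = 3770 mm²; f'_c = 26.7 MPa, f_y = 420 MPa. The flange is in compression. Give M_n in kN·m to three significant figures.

Tension: T = A_s f_y = 3770 × 420 = 1583400 N.
Try a within the flange: a = T/(0.85 f'_c b_f) = 1583400/(0.85 × 26.7 × 500) = 139.54 mm.
a = 139.54 > h_f = 120 mm: the block extends into the web. Split into flange-overhang and web parts.
C_f = 0.85 f'_c (b_f − b_w) h_f = 0.85 × 26.7 × (500 − 275) × 120 = 612765 N.
Remaining web compression depth: a_w = (T − C_f)/(0.85 f'_c b_w) = (1583400 − 612765)/(0.85 × 26.7 × 275) = 155.52 mm.
M_n = C_f(d − h_f/2) + (T − C_f)(d − a_w/2) = 612765 × (545 − 60) + 970635 × (545 − 77.76) = 297.19 + 453.52 = 750.71 × 10⁶ N·mm.
M_n = 750.71 kN·m.

M_n ≈ 751 kN·m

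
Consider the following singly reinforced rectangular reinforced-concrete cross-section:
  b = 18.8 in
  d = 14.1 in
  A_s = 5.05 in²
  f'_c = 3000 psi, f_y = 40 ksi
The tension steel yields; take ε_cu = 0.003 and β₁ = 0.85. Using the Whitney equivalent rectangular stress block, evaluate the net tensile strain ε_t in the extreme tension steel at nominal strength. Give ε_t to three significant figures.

ε_t ≈ 0.00553

a = A_s f_y/(0.85 f'_c b) = 4.214 in.
β₁ = 0.85, so c = a/β₁ = 4.214/0.85 = 4.958 in.
From the linear strain diagram with ε_cu = 0.003: ε_t = 0.003 (d − c)/c = 0.003 × (14.1 − 4.958)/4.958 = 0.00553.
Since ε_t ≥ 0.005, the section is tension-controlled.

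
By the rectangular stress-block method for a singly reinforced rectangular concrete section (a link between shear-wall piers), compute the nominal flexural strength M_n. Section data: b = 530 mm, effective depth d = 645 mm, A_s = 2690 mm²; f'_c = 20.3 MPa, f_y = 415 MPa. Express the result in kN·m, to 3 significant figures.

M_n ≈ 652 kN·m

T = A_s f_y = 2690 × 415 = 1116350 N = 1116.35 kN.
From C = T: a = T/(0.85 f'_c b) = 1116350/(0.85 × 20.3 × 530) = 122.07 mm.
M_n = T(d − a/2) = 1116.35 kN × (645 − 61.035) mm = 651.91 kN·m.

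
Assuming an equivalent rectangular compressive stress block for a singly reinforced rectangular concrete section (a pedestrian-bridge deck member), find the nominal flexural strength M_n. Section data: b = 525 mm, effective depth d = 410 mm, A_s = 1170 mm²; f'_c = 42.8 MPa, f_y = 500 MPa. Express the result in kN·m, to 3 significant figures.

T = A_s f_y = 1170 × 500 = 585000 N = 585 kN.
From C = T: a = T/(0.85 f'_c b) = 585000/(0.85 × 42.8 × 525) = 30.63 mm.
M_n = T(d − a/2) = 585 kN × (410 − 15.315) mm = 230.89 kN·m.

M_n ≈ 231 kN·m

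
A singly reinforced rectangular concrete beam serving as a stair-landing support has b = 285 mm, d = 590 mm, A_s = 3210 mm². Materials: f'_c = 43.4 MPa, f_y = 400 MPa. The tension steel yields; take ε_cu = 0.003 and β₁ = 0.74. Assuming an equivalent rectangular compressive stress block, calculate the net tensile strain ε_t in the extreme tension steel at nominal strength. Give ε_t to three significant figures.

a = A_s f_y/(0.85 f'_c b) = 122.13 mm.
β₁ = 0.74, so c = a/β₁ = 122.13/0.74 = 165.04 mm.
From the linear strain diagram with ε_cu = 0.003: ε_t = 0.003 (d − c)/c = 0.003 × (590 − 165.04)/165.04 = 0.00772.
Since ε_t ≥ 0.005, the section is tension-controlled.

ε_t ≈ 0.00772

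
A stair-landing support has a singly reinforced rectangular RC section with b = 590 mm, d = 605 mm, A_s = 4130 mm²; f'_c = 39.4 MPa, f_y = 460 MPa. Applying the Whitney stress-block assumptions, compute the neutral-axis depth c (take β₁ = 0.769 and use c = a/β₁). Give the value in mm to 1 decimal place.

c ≈ 125.0 mm

T = A_s f_y = 4130 × 460 = 1899800 N = 1899.8 kN.
Setting C = 0.85 f'_c a b equal to T: a = 1899800/(0.85 × 39.4 × 590) = 96.148 mm.
With β₁ = 0.769, c = a/β₁ = 96.148/0.769 = 125.0 mm.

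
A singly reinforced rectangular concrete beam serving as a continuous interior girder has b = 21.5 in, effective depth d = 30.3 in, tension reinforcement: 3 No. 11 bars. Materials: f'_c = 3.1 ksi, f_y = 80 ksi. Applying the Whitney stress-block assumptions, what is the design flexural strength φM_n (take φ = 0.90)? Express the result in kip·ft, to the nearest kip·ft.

A_s = 3 × 1.56 = 4.68 in².
T = A_s f_y = 4.68 × 80 = 374.4 kips.
a = T/(0.85 f'_c b) = 374.4/(0.85 × 3.1 × 21.5) = 6.609 in.
M_n = T(d − a/2) = 374.4 × (30.3 − 3.3045) = 10107.1 kip·in = 10107.1/12 = 842.26 kip·ft.
φM_n = 0.90 × 842.26 = 758.03 kip·ft.

φM_n ≈ 758 kip·ft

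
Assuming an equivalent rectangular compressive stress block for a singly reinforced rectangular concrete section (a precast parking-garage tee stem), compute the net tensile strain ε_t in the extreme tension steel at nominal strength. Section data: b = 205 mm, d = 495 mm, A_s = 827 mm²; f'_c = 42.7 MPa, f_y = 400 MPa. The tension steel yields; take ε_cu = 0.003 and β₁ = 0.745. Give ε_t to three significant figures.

a = A_s f_y/(0.85 f'_c b) = 44.46 mm.
β₁ = 0.745, so c = a/β₁ = 44.46/0.745 = 59.68 mm.
From the linear strain diagram with ε_cu = 0.003: ε_t = 0.003 (d − c)/c = 0.003 × (495 − 59.68)/59.68 = 0.0219.
Since ε_t ≥ 0.005, the section is tension-controlled.

ε_t ≈ 0.0219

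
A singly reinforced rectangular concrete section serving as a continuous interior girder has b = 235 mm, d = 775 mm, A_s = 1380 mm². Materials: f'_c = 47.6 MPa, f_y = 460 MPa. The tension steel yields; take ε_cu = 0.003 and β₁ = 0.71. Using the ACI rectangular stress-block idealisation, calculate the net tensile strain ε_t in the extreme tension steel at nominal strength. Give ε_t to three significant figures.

ε_t ≈ 0.0217

a = A_s f_y/(0.85 f'_c b) = 66.76 mm.
β₁ = 0.71, so c = a/β₁ = 66.76/0.71 = 94.03 mm.
From the linear strain diagram with ε_cu = 0.003: ε_t = 0.003 (d − c)/c = 0.003 × (775 − 94.03)/94.03 = 0.0217.
Since ε_t ≥ 0.005, the section is tension-controlled.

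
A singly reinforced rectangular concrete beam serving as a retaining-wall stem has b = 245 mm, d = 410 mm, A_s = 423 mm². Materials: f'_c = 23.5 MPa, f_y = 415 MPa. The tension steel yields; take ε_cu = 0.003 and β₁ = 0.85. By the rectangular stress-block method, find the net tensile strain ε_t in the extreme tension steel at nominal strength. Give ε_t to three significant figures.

ε_t ≈ 0.0261

a = A_s f_y/(0.85 f'_c b) = 35.87 mm.
β₁ = 0.85, so c = a/β₁ = 35.87/0.85 = 42.20 mm.
From the linear strain diagram with ε_cu = 0.003: ε_t = 0.003 (d − c)/c = 0.003 × (410 − 42.20)/42.20 = 0.0261.
Since ε_t ≥ 0.005, the section is tension-controlled.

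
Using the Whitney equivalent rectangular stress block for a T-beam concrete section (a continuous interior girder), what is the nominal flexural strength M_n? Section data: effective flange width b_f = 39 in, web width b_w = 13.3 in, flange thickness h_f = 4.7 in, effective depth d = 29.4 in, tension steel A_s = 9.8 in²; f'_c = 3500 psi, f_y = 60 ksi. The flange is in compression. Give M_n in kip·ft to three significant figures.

M_n ≈ 1320 kip·ft

Tension: T = A_s f_y = 9.8 × 60 = 588 kips.
Try a within the flange: a = T/(0.85 f'_c b_f) = 588/(0.85 × 3.5 × 39) = 5.068 in.
a = 5.068 > h_f = 4.7 in: the block extends into the web. Split into flange-overhang and web parts.
C_f = 0.85 f'_c (b_f − b_w) h_f = 0.85 × 3.5 × (39 − 13.3) × 4.7 = 359.4 kips.
Remaining web compression depth: a_w = (T − C_f)/(0.85 f'_c b_w) = (588 − 359.4)/(0.85 × 3.5 × 13.3) = 5.777 in.
M_n = C_f(d − h_f/2) + (T − C_f)(d − a_w/2) = 359.4 × (29.4 − 2.35) + 228.6 × (29.4 − 2.8885) = 9721.8 + 6060.5 = 15782.3 kip·in.
M_n = 15782.3/12 = 1315.19 kip·ft.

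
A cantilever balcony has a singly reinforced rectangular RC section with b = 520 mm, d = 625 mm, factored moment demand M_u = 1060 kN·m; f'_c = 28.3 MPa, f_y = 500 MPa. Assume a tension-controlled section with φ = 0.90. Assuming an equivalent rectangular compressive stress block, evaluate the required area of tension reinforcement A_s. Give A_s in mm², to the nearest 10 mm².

M_n = M_u/φ = 1060/0.90 = 1177.78 kN·m.
With M_n = 0.85 f'_c a b (d − a/2), solve the quadratic for a:
a = d − √(d² − 2M_n/(0.85 f'_c b)) = 625 − √(625² − 2 × 1177.78×10⁶/(0.85 × 28.3 × 520)) = 175.21 mm.
A_s = 0.85 f'_c a b / f_y = 0.85 × 28.3 × 175.21 × 520 / 500 = 4383.3 mm².

A_s ≈ 4380 mm²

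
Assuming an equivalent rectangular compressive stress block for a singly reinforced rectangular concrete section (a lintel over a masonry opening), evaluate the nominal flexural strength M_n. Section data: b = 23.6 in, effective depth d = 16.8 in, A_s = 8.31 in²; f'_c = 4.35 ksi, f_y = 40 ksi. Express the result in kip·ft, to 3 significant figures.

T = A_s f_y = 8.31 × 40 = 332.4 kips.
a = T/(0.85 f'_c b) = 332.4/(0.85 × 4.35 × 23.6) = 3.809 in.
M_n = T(d − a/2) = 332.4 × (16.8 − 1.9045) = 4951.3 kip·in = 4951.3/12 = 412.61 kip·ft.

M_n ≈ 413 kip·ft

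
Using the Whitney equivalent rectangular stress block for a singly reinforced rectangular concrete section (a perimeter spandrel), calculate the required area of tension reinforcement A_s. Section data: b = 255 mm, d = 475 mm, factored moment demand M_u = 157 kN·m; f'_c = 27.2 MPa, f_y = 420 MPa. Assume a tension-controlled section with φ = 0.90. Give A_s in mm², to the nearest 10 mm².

A_s ≈ 940 mm²

M_n = M_u/φ = 157/0.90 = 174.444 kN·m.
With M_n = 0.85 f'_c a b (d − a/2), solve the quadratic for a:
a = d − √(d² − 2M_n/(0.85 f'_c b)) = 475 − √(475² − 2 × 174.444×10⁶/(0.85 × 27.2 × 255)) = 67.02 mm.
A_s = 0.85 f'_c a b / f_y = 0.85 × 27.2 × 67.02 × 255 / 420 = 940.8 mm².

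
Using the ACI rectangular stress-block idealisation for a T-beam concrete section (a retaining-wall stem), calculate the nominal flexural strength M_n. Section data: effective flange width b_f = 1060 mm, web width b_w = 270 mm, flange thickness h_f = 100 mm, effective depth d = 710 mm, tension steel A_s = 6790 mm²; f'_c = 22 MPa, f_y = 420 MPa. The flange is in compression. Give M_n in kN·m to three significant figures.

M_n ≈ 1760 kN·m

Tension: T = A_s f_y = 6790 × 420 = 2851800 N.
Try a within the flange: a = T/(0.85 f'_c b_f) = 2851800/(0.85 × 22 × 1060) = 143.87 mm.
a = 143.87 > h_f = 100 mm: the block extends into the web. Split into flange-overhang and web parts.
C_f = 0.85 f'_c (b_f − b_w) h_f = 0.85 × 22 × (1060 − 270) × 100 = 1477300 N.
Remaining web compression depth: a_w = (T − C_f)/(0.85 f'_c b_w) = (2851800 − 1477300)/(0.85 × 22 × 270) = 272.23 mm.
M_n = C_f(d − h_f/2) + (T − C_f)(d − a_w/2) = 1477300 × (710 − 50) + 1374500 × (710 − 136.115) = 975.02 + 788.80 = 1763.82 × 10⁶ N·mm.
M_n = 1763.82 kN·m.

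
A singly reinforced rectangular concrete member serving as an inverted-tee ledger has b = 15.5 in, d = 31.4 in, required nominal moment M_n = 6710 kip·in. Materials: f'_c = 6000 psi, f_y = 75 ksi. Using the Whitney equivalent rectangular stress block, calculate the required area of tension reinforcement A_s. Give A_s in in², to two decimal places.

A_s ≈ 2.98 in²

From M_n = 0.85 f'_c a b (d − a/2):
a = d − √(d² − 2M_n/(0.85 f'_c b)) = 31.4 − √(31.4² − 2 × 6710/(0.85 × 6 × 15.5)) = 2.831 in.
A_s = 0.85 f'_c a b / f_y = 0.85 × 6 × 2.831 × 15.5 / 75 = 2.984 in².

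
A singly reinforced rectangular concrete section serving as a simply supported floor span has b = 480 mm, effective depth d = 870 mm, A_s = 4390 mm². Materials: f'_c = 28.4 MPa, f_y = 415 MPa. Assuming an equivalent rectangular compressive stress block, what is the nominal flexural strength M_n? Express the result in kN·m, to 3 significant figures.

T = A_s f_y = 4390 × 415 = 1821850 N = 1821.85 kN.
From C = T: a = T/(0.85 f'_c b) = 1821850/(0.85 × 28.4 × 480) = 157.23 mm.
M_n = T(d − a/2) = 1821.85 kN × (870 − 78.615) mm = 1441.78 kN·m.

M_n ≈ 1440 kN·m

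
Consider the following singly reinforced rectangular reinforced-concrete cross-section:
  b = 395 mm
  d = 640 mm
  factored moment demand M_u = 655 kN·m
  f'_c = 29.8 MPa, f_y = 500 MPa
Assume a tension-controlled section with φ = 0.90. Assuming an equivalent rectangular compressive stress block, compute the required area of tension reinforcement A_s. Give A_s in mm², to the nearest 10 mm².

M_n = M_u/φ = 655/0.90 = 727.778 kN·m.
With M_n = 0.85 f'_c a b (d − a/2), solve the quadratic for a:
a = d − √(d² − 2M_n/(0.85 f'_c b)) = 640 − √(640² − 2 × 727.778×10⁶/(0.85 × 29.8 × 395)) = 126.07 mm.
A_s = 0.85 f'_c a b / f_y = 0.85 × 29.8 × 126.07 × 395 / 500 = 2522.7 mm².

A_s ≈ 2520 mm²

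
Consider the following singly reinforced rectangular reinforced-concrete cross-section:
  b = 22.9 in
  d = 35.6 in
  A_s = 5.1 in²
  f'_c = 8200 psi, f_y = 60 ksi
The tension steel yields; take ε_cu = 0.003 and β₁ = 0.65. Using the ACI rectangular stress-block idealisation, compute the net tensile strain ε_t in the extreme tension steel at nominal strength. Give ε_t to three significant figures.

a = A_s f_y/(0.85 f'_c b) = 1.917 in.
β₁ = 0.65, so c = a/β₁ = 1.917/0.65 = 2.949 in.
From the linear strain diagram with ε_cu = 0.003: ε_t = 0.003 (d − c)/c = 0.003 × (35.6 − 2.949)/2.949 = 0.0332.
Since ε_t ≥ 0.005, the section is tension-controlled.

ε_t ≈ 0.0332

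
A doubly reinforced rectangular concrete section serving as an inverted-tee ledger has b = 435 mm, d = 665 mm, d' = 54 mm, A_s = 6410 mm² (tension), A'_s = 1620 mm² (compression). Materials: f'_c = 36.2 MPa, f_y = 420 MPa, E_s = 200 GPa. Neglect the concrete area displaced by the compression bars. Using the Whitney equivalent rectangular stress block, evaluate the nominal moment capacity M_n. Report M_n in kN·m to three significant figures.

M_n ≈ 1600 kN·m

Assume both tension and compression steel yield.
Net tension couple steel: A_s − A'_s = 4790 mm².
a = (A_s − A'_s) f_y / (0.85 f'_c b) = 2011800/(0.85 × 36.2 × 435) = 150.30 mm.
c = a/β₁ = 150.30/0.791 = 190.01 mm; ε'_s = 0.003(c − d')/c = 0.0021 ≥ f_y/E_s = 0.0021, so compression steel does yield.
M_n = (A_s − A'_s) f_y (d − a/2) + A'_s f_y (d − d') = [2011800 × (665 − 75.15) + 680400 × (665 − 54)] × 10⁻⁶ = 1186.66 + 415.72 = 1602.38 kN·m.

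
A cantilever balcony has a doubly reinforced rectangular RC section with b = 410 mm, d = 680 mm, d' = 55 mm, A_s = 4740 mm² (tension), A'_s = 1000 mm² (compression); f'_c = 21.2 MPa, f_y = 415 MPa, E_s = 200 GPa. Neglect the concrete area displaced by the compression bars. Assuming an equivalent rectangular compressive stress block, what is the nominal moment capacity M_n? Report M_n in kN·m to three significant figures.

Assume both tension and compression steel yield.
Net tension couple steel: A_s − A'_s = 3740 mm².
a = (A_s − A'_s) f_y / (0.85 f'_c b) = 1552100/(0.85 × 21.2 × 410) = 210.08 mm.
c = a/β₁ = 210.08/0.85 = 247.15 mm; ε'_s = 0.003(c − d')/c = 0.0023 ≥ f_y/E_s = 0.0021, so compression steel does yield.
M_n = (A_s − A'_s) f_y (d − a/2) + A'_s f_y (d − d') = [1552100 × (680 − 105.04) + 415000 × (680 − 55)] × 10⁻⁶ = 892.40 + 259.38 = 1151.78 kN·m.

M_n ≈ 1150 kN·m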